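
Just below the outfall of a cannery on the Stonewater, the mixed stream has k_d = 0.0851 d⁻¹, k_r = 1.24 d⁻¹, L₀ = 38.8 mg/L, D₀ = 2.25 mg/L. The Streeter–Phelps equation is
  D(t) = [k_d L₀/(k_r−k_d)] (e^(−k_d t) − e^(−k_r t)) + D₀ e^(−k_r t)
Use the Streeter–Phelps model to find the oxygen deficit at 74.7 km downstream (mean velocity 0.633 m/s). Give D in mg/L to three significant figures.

Travel time t = x/v = 74.7 km / (0.633 m/s) = 74700 m / 0.633 m/s = 118000 s = 1.366 d.
k_d L₀/(k_r−k_d) = 0.0851×38.8/(1.24−0.0851) = 3.302/1.155 = 2.859 mg/L.
e^(−k_d t) = e^(−0.0851×1.366) = 0.8903; e^(−k_r t) = e^(−1.24×1.366) = 0.1838.
D = 2.859 × (0.8903 − 0.1838) + 2.25 × 0.1838 = 2.020 + 0.4137 = 2.433 mg/L.

D ≈ 2.43 mg/L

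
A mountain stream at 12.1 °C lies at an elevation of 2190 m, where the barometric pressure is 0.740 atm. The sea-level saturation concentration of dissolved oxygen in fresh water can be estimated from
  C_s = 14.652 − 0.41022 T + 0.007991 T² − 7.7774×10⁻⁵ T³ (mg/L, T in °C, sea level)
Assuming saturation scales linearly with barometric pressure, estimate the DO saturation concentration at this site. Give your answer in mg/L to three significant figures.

At sea level: C_s = 14.652 − 0.41022×12.1 + 0.007991×12.1² − 7.7774×10⁻⁵×12.1³ = 10.72 mg/L.
Pressure correction: C_s' = 10.72 × 0.740 = 7.933 mg/L.

C_s ≈ 7.93 mg/L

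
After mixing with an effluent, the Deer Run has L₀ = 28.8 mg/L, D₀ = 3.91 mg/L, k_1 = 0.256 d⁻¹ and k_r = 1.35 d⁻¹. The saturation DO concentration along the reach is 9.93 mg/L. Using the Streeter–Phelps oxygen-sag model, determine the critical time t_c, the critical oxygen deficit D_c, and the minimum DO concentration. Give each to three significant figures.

t_c ≈ 0.726 d; D_c ≈ 4.53 mg/L; min DO ≈ 5.40 mg/L

At the critical point dD/dt = 0, so k_1 L₀ e^(−k_1 t) = k_r D. Substituting D(t) from the Streeter–Phelps equation and solving for t gives
t_c = ln[(k_r/k_1)(1 − D₀(k_r−k_1)/(k_1 L₀))] / (k_r−k_1).
Here k_r−k_1 = 1.094 d⁻¹ and 1 − D₀(k_r−k_1)/(k_1 L₀) = 1 − 3.91×1.094/(0.256×28.8) = 0.4198, so
t_c = ln(5.273 × 0.4198) / 1.094 = 0.7948 / 1.094 = 0.7265 d.
L(t_c) = L₀ e^(−k_1 t_c) = 28.8 × 0.8303 = 23.91 mg/L, and at the critical point k_r D_c = k_1 L, so D_c = (0.256/1.35) × 23.91 = 4.535 mg/L.
Minimum DO = C_s − D_c = 9.93 − 4.535 = 5.395 mg/L.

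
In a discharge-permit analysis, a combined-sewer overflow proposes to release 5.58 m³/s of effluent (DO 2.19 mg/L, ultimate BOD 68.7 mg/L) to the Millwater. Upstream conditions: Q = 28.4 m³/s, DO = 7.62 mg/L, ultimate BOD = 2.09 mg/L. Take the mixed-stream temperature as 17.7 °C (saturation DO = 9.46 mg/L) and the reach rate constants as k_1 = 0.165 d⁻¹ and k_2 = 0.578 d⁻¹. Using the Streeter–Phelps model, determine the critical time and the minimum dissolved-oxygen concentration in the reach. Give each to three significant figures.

Mixed DO = (28.4×7.62 + 5.58×2.19)/(28.4+5.58) = 228.6/33.98 = 6.728 mg/L.
Mixed L₀ = (28.4×2.09 + 5.58×68.7)/(33.98) = 442.7/33.98 = 13.03 mg/L.
Initial deficit D₀ = C_s − DO₀ = 9.46 − 6.728 = 2.732 mg/L.
t_c = (1/0.4130) ln[(0.578/0.165)(1 − 2.732×0.4130/(0.165×13.03))] = 2.421 × ln(1.665) = 1.234 d.
D_c = (0.165/0.578) × 13.03 × e^(−0.165×1.234) = 0.2855 × 13.03 × 0.8158 = 3.034 mg/L.
Minimum DO = 9.46 − 3.034 = 6.426 mg/L.

t_c ≈ 1.23 d; minimum DO ≈ 6.43 mg/L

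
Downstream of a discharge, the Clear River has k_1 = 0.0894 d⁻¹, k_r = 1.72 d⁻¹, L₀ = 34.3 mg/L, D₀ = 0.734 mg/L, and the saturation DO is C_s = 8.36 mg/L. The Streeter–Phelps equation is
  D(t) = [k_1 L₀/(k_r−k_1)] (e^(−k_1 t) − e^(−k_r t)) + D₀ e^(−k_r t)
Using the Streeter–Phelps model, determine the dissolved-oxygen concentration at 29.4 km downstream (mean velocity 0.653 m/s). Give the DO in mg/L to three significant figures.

DO ≈ 7.03 mg/L

Travel time t = x/v = 29.4 km / (0.653 m/s) = 29400 m / 0.653 m/s = 45020 s = 0.5211 d.
k_1 L₀/(k_r−k_1) = 0.0894×34.3/(1.72−0.0894) = 3.066/1.631 = 1.881 mg/L.
e^(−k_1 t) = e^(−0.0894×0.5211) = 0.9545; e^(−k_r t) = e^(−1.72×0.5211) = 0.4081.
D = 1.881 × (0.9545 − 0.4081) + 0.734 × 0.4081 = 1.028 + 0.2995 = 1.327 mg/L.
DO = C_s − D = 8.36 − 1.327 = 7.033 mg/L.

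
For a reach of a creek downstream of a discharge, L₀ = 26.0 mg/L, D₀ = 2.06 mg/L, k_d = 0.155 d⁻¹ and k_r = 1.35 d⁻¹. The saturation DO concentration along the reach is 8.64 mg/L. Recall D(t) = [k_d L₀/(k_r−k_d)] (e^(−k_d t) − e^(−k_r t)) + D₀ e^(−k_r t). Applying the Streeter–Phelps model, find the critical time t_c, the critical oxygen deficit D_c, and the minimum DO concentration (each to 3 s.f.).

With k_r/k_d = 8.710 and 1 − D₀(k_r−k_d)/(k_d L₀) = 0.3892,
t_c = ln(8.710 × 0.3892) / (1.35 − 0.155) = ln(3.389) / 1.195 = 1.221/1.195 = 1.021 d.
L(t_c) = L₀ e^(−k_d t_c) = 26.0 × 0.8536 = 22.19 mg/L, and at the critical point k_r D_c = k_d L, so D_c = (0.155/1.35) × 22.19 = 2.548 mg/L.
Minimum DO = C_s − D_c = 8.64 − 2.548 = 6.092 mg/L.

t_c ≈ 1.02 d; D_c ≈ 2.55 mg/L; min DO ≈ 6.09 mg/L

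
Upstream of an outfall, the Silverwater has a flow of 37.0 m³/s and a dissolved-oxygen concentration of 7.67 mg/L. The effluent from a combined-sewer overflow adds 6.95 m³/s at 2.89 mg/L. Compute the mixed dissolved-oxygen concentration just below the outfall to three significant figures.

6.91 mg/L

Flow-weighted mixing: C = (Q_r C_r + Q_w C_w)/(Q_r + Q_w)
= (37.0×7.67 + 6.95×2.89)/(37.0 + 6.95) = 303.9/43.95 = 6.914 mg/L.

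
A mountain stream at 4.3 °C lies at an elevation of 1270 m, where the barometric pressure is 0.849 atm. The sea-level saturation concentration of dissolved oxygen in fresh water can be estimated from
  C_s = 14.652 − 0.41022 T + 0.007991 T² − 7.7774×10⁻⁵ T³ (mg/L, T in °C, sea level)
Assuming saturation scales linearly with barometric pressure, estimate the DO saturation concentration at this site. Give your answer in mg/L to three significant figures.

At sea level: C_s = 14.652 − 0.41022×4.3 + 0.007991×4.3² − 7.7774×10⁻⁵×4.3³ = 13.03 mg/L.
Pressure correction: C_s' = 13.03 × 0.849 = 11.06 mg/L.

C_s ≈ 11.1 mg/L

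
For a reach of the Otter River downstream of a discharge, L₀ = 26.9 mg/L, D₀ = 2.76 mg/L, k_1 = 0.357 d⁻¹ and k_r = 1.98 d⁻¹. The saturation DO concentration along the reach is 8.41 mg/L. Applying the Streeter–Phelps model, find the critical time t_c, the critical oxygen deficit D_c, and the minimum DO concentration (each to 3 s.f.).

t_c ≈ 0.668 d; D_c ≈ 3.82 mg/L; min DO ≈ 4.59 mg/L

With k_r/k_1 = 5.546 and 1 − D₀(k_r−k_1)/(k_1 L₀) = 0.5335,
t_c = ln(5.546 × 0.5335) / (1.98 − 0.357) = ln(2.959) / 1.623 = 1.085/1.623 = 0.6685 d.
D_c = (k_1/k_r) L₀ e^(−k_1 t_c) = (0.357/1.98) × 26.9 × e^(−0.357×0.6685) = 0.1803 × 26.9 × 0.7877 = 3.820 mg/L.
Minimum DO = C_s − D_c = 8.41 − 3.820 = 4.590 mg/L.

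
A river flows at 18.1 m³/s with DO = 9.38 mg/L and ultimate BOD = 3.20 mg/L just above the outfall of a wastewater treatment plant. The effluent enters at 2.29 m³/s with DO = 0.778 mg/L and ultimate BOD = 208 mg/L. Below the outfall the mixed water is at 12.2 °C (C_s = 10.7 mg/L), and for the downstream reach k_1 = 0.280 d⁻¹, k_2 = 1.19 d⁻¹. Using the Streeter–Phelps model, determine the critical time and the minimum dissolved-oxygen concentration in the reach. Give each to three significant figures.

t_c ≈ 1.22 d; minimum DO ≈ 6.32 mg/L

Mixed DO = (18.1×9.38 + 2.29×0.778)/(18.1+2.29) = 171.6/20.39 = 8.414 mg/L.
Mixed L₀ = (18.1×3.20 + 2.29×208)/(20.39) = 534.2/20.39 = 26.20 mg/L.
Initial deficit D₀ = C_s − DO₀ = 10.7 − 8.414 = 2.286 mg/L.
t_c = (1/0.9100) ln[(1.19/0.280)(1 − 2.286×0.9100/(0.280×26.20))] = 1.099 × ln(3.045) = 1.224 d.
D_c = (0.280/1.19) × 26.20 × e^(−0.280×1.224) = 0.2353 × 26.20 × 0.7099 = 4.377 mg/L.
Minimum DO = 10.7 − 4.377 = 6.323 mg/L.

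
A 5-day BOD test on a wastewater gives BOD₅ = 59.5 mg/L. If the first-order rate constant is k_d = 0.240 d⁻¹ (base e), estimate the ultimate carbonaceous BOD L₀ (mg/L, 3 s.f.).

L₀ ≈ 85.1 mg/L

BOD₅ = L₀(1 − e^(−5k_d)) ⇒ L₀ = BOD₅ / (1 − e^(−5×0.240))
= 59.5 / (1 − 0.3012) = 59.5 / 0.6988 = 85.15 mg/L.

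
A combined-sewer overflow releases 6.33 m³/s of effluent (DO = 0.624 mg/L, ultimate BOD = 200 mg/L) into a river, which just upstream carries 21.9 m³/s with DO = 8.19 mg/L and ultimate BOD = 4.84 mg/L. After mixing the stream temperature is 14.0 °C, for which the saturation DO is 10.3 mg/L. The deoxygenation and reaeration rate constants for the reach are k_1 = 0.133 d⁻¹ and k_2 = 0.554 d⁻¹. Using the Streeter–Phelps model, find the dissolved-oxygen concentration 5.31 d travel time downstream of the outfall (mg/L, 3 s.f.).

Mixed DO = (21.9×8.19 + 6.33×0.624)/(21.9+6.33) = 183.3/28.23 = 6.493 mg/L.
Mixed L₀ = (21.9×4.84 + 6.33×200)/(28.23) = 1372/28.23 = 48.60 mg/L.
Initial deficit D₀ = C_s − DO₀ = 10.3 − 6.493 = 3.807 mg/L.
D(5.31) = [0.133×48.60/(0.554−0.133)](e^(−0.133×5.31) − e^(−0.554×5.31)) + 3.807 e^(−0.554×5.31)
= 15.35 × (0.4935 − 0.05277) + 3.807 × 0.05277 = 6.968 mg/L.
DO = 10.3 − 6.968 = 3.332 mg/L.

DO ≈ 3.33 mg/L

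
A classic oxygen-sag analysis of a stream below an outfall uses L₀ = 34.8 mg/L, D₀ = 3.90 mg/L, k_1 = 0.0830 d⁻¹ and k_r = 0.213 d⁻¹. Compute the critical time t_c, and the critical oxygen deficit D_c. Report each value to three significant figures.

t_c ≈ 5.76 d; D_c ≈ 8.40 mg/L

With k_r/k_1 = 2.566 and 1 − D₀(k_r−k_1)/(k_1 L₀) = 0.8245,
t_c = ln(2.566 × 0.8245) / (0.213 − 0.0830) = ln(2.116) / 0.1300 = 0.7494/0.1300 = 5.765 d.
L(t_c) = L₀ e^(−k_1 t_c) = 34.8 × 0.6197 = 21.57 mg/L, and at the critical point k_r D_c = k_1 L, so D_c = (0.0830/0.213) × 21.57 = 8.404 mg/L.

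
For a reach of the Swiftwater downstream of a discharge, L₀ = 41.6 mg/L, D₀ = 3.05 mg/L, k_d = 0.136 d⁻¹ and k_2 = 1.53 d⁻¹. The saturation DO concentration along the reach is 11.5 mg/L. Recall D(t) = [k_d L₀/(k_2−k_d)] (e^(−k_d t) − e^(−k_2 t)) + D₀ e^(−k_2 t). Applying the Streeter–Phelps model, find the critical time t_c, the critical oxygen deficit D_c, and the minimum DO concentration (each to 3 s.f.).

t_c ≈ 0.737 d; D_c ≈ 3.34 mg/L; min DO ≈ 8.16 mg/L

With k_2/k_d = 11.25 and 1 − D₀(k_2−k_d)/(k_d L₀) = 0.2485,
t_c = ln(11.25 × 0.2485) / (1.53 − 0.136) = ln(2.796) / 1.394 = 1.028/1.394 = 0.7375 d.
L(t_c) = L₀ e^(−k_d t_c) = 41.6 × 0.9046 = 37.63 mg/L, and at the critical point k_2 D_c = k_d L, so D_c = (0.136/1.53) × 37.63 = 3.345 mg/L.
Minimum DO = C_s − D_c = 11.5 − 3.345 = 8.155 mg/L.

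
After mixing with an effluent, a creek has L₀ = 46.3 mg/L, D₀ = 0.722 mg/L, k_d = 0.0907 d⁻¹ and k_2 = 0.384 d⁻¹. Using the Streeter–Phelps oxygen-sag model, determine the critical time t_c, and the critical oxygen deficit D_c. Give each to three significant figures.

With k_2/k_d = 4.234 and 1 − D₀(k_2−k_d)/(k_d L₀) = 0.9496,
t_c = ln(4.234 × 0.9496) / (0.384 − 0.0907) = ln(4.020) / 0.2933 = 1.391/0.2933 = 4.744 d.
D_c = (k_d/k_2) L₀ e^(−k_d t_c) = (0.0907/0.384) × 46.3 × e^(−0.0907×4.744) = 0.2362 × 46.3 × 0.6503 = 7.112 mg/L.

t_c ≈ 4.74 d; D_c ≈ 7.11 mg/L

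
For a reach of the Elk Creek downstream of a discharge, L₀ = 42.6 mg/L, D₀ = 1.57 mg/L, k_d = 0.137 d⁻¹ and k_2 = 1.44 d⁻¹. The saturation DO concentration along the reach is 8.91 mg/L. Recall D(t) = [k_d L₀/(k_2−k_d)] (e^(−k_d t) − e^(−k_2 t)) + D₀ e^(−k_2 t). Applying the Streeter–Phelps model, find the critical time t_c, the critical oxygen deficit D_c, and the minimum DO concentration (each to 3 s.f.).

With k_2/k_d = 10.51 and 1 − D₀(k_2−k_d)/(k_d L₀) = 0.6495,
t_c = ln(10.51 × 0.6495) / (1.44 − 0.137) = ln(6.827) / 1.303 = 1.921/1.303 = 1.474 d.
D_c = (k_d/k_2) L₀ e^(−k_d t_c) = (0.137/1.44) × 42.6 × e^(−0.137×1.474) = 0.09514 × 42.6 × 0.8171 = 3.312 mg/L.
Minimum DO = C_s − D_c = 8.91 − 3.312 = 5.598 mg/L.

t_c ≈ 1.47 d; D_c ≈ 3.31 mg/L; min DO ≈ 5.60 mg/L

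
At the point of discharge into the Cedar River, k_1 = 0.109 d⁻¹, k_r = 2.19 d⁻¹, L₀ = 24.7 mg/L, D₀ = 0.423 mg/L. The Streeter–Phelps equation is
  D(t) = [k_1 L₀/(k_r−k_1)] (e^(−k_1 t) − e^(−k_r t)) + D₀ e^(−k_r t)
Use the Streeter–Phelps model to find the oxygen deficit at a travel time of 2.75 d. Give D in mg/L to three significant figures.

k_1 L₀/(k_r−k_1) = 0.109×24.7/(2.19−0.109) = 2.692/2.081 = 1.294 mg/L.
e^(−k_1 t) = e^(−0.109×2.750) = 0.7410; e^(−k_r t) = e^(−2.19×2.750) = 0.002424.
D = 1.294 × (0.7410 − 0.002424) + 0.423 × 0.002424 = 0.9555 + 0.001025 = 0.9566 mg/L.

D ≈ 0.957 mg/L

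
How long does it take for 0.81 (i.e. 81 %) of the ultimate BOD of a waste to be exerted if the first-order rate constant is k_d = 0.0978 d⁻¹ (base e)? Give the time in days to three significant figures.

y/L₀ = 1 − e^(−k_d t) = 0.81 ⇒ e^(−k_d t) = 0.190
t = −ln(0.190) / 0.0978 = 1.661 / 0.0978 = 16.98 d.

t ≈ 17.0 d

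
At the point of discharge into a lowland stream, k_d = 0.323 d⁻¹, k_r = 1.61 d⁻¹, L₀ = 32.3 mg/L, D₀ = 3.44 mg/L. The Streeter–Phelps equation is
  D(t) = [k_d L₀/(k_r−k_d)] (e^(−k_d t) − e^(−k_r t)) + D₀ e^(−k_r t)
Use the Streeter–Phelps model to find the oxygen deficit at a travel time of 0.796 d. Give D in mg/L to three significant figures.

k_d L₀/(k_r−k_d) = 0.323×32.3/(1.61−0.323) = 10.43/1.287 = 8.106 mg/L.
e^(−k_d t) = e^(−0.323×0.7960) = 0.7733; e^(−k_r t) = e^(−1.61×0.7960) = 0.2776.
D = 8.106 × (0.7733 − 0.2776) + 3.44 × 0.2776 = 4.018 + 0.9550 = 4.973 mg/L.

D ≈ 4.97 mg/L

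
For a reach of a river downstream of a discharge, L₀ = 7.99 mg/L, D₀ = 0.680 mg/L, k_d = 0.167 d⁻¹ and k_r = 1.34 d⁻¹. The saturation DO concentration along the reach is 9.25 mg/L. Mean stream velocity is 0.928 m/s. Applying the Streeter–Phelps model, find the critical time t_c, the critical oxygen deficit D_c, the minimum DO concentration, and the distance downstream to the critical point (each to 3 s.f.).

t_c ≈ 0.999 d; D_c ≈ 0.843 mg/L; min DO ≈ 8.41 mg/L; x_c ≈ 80.1 km

With k_r/k_d = 8.024 and 1 − D₀(k_r−k_d)/(k_d L₀) = 0.4022,
t_c = ln(8.024 × 0.4022) / (1.34 − 0.167) = ln(3.227) / 1.173 = 1.172/1.173 = 0.9989 d.
L(t_c) = L₀ e^(−k_d t_c) = 7.99 × 0.8464 = 6.762 mg/L, and at the critical point k_r D_c = k_d L, so D_c = (0.167/1.34) × 6.762 = 0.8428 mg/L.
Minimum DO = C_s − D_c = 9.25 − 0.8428 = 8.407 mg/L.
x_c = v t_c = 0.928 m/s × 0.9989 d × 86400 s/d = 80090 m ≈ 80.1 km.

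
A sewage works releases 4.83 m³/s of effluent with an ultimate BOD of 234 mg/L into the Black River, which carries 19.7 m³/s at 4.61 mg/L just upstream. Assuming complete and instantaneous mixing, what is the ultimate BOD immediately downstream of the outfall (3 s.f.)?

Flow-weighted mixing: C = (Q_r C_r + Q_w C_w)/(Q_r + Q_w)
= (19.7×4.61 + 4.83×234)/(19.7 + 4.83) = 1221/24.53 = 49.78 mg/L.

49.8 mg/L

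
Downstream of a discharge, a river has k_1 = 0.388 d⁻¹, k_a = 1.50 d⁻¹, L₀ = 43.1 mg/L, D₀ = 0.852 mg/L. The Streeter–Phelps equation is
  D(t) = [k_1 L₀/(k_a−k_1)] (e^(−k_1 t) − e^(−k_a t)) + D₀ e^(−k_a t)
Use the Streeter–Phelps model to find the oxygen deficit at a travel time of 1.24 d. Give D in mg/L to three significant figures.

k_1 L₀/(k_a−k_1) = 0.388×43.1/(1.50−0.388) = 16.72/1.112 = 15.04 mg/L.
e^(−k_1 t) = e^(−0.388×1.240) = 0.6181; e^(−k_a t) = e^(−1.50×1.240) = 0.1557.
D = 15.04 × (0.6181 − 0.1557) + 0.852 × 0.1557 = 6.954 + 0.1326 = 7.087 mg/L.

D ≈ 7.09 mg/L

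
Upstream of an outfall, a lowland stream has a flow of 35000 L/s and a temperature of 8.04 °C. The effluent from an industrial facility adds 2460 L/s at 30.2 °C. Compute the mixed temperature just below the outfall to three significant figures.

9.50 °C

Flow-weighted mixing: C = (Q_r C_r + Q_w C_w)/(Q_r + Q_w)
= (35000×8.04 + 2460×30.2)/(35000 + 2460) = 355700/37460 = 9.495 °C.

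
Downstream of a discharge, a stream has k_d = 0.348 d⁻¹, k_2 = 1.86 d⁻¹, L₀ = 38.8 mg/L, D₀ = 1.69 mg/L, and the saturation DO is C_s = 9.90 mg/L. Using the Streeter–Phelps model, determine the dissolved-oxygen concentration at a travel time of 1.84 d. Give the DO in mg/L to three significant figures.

k_d L₀/(k_2−k_d) = 0.348×38.8/(1.86−0.348) = 13.50/1.512 = 8.930 mg/L.
e^(−k_d t) = e^(−0.348×1.840) = 0.5271; e^(−k_2 t) = e^(−1.86×1.840) = 0.03263.
D = 8.930 × (0.5271 − 0.03263) + 1.69 × 0.03263 = 4.416 + 0.05515 = 4.471 mg/L.
DO = C_s − D = 9.90 − 4.471 = 5.429 mg/L.

DO ≈ 5.43 mg/L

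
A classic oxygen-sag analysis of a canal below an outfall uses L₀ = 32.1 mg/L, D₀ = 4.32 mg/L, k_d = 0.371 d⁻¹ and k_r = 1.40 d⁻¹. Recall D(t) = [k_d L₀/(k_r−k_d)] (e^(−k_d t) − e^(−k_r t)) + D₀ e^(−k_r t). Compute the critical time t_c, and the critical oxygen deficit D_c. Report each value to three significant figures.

t_c = [1/(k_r−k_d)] ln[(k_r/k_d)(1 − D₀(k_r−k_d)/(k_d L₀))]
= [1/(1.40−0.371)] ln[(1.40/0.371)(1 − 4.32×1.029/(0.371×32.1))]
= (1/1.029) ln[3.774 × 0.6267] = 0.9718 × ln(2.365) = 0.9718 × 0.8608 = 0.8365 d.
D_c = (k_d/k_r) L₀ e^(−k_d t_c) = (0.371/1.40) × 32.1 × e^(−0.371×0.8365) = 0.2650 × 32.1 × 0.7332 = 6.237 mg/L.

t_c ≈ 0.837 d; D_c ≈ 6.24 mg/L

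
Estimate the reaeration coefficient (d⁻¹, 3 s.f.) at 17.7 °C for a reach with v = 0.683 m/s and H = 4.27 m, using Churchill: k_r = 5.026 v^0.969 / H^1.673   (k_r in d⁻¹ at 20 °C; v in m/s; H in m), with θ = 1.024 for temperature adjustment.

k_r ≈ 0.290 d⁻¹

k_r(20) = 5.026 × 0.683^0.969 / 4.27^1.673 = 5.026 × 0.6911 / 11.34 = 0.3062 d⁻¹.
k_r(17.7) = 0.3062 × 1.024^(17.7−20) = 0.3062 × 0.9469 = 0.2900 d⁻¹.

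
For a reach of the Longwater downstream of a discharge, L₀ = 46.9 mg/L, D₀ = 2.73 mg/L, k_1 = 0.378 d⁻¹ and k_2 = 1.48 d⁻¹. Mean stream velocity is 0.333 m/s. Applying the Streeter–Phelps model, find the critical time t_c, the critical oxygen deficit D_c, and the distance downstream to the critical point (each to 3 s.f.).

At the critical point dD/dt = 0, so k_1 L₀ e^(−k_1 t) = k_2 D. Substituting D(t) from the Streeter–Phelps equation and solving for t gives
t_c = ln[(k_2/k_1)(1 − D₀(k_2−k_1)/(k_1 L₀))] / (k_2−k_1).
Here k_2−k_1 = 1.102 d⁻¹ and 1 − D₀(k_2−k_1)/(k_1 L₀) = 1 − 2.73×1.102/(0.378×46.9) = 0.8303, so
t_c = ln(3.915 × 0.8303) / 1.102 = 1.179 / 1.102 = 1.070 d.
L(t_c) = L₀ e^(−k_1 t_c) = 46.9 × 0.6674 = 31.30 mg/L, and at the critical point k_2 D_c = k_1 L, so D_c = (0.378/1.48) × 31.30 = 7.994 mg/L.
x_c = v t_c = 0.333 m/s × 1.070 d × 86400 s/d = 30780 m ≈ 30.8 km.

t_c ≈ 1.07 d; D_c ≈ 7.99 mg/L; x_c ≈ 30.8 km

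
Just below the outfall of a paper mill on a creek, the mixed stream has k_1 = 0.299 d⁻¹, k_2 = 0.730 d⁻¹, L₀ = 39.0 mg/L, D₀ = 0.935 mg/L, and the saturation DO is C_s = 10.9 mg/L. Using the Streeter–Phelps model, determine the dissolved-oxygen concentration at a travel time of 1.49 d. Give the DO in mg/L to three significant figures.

k_1 L₀/(k_2−k_1) = 0.299×39.0/(0.730−0.299) = 11.66/0.4310 = 27.06 mg/L.
e^(−k_1 t) = e^(−0.299×1.490) = 0.6405; e^(−k_2 t) = e^(−0.730×1.490) = 0.3370.
D = 27.06 × (0.6405 − 0.3370) + 0.935 × 0.3370 = 8.212 + 0.3151 = 8.527 mg/L.
DO = C_s − D = 10.9 − 8.527 = 2.373 mg/L.

DO ≈ 2.37 mg/L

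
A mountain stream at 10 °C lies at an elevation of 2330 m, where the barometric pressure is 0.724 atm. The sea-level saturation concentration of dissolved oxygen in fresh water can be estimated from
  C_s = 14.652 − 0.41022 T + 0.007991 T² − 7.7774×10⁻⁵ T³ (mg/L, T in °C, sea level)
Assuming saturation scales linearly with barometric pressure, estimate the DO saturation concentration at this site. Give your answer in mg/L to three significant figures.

C_s ≈ 8.16 mg/L

At sea level: C_s = 14.652 − 0.41022×10 + 0.007991×10² − 7.7774×10⁻⁵×10³ = 11.27 mg/L.
Pressure correction: C_s' = 11.27 × 0.724 = 8.160 mg/L.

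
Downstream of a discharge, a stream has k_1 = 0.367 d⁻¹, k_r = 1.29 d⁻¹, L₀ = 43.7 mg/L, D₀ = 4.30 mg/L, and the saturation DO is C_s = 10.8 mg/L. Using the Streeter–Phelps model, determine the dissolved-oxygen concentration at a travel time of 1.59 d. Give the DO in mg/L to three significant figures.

DO ≈ 2.79 mg/L

k_1 L₀/(k_r−k_1) = 0.367×43.7/(1.29−0.367) = 16.04/0.9230 = 17.38 mg/L.
e^(−k_1 t) = e^(−0.367×1.590) = 0.5579; e^(−k_r t) = e^(−1.29×1.590) = 0.1286.
D = 17.38 × (0.5579 − 0.1286) + 4.30 × 0.1286 = 7.460 + 0.5530 = 8.013 mg/L.
DO = C_s − D = 10.8 − 8.013 = 2.787 mg/L.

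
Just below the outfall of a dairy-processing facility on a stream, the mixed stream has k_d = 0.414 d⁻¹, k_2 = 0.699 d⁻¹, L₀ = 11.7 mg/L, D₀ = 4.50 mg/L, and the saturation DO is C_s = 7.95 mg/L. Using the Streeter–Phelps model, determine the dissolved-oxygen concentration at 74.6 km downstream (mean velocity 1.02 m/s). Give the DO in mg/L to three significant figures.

DO ≈ 2.89 mg/L

Travel time t = x/v = 74.6 km / (1.02 m/s) = 74600 m / 1.02 m/s = 73140 s = 0.8465 d.
k_d L₀/(k_2−k_d) = 0.414×11.7/(0.699−0.414) = 4.844/0.2850 = 17.00 mg/L.
e^(−k_d t) = e^(−0.414×0.8465) = 0.7044; e^(−k_2 t) = e^(−0.699×0.8465) = 0.5534.
D = 17.00 × (0.7044 − 0.5534) + 4.50 × 0.5534 = 2.566 + 2.490 = 5.056 mg/L.
DO = C_s − D = 7.95 − 5.056 = 2.894 mg/L.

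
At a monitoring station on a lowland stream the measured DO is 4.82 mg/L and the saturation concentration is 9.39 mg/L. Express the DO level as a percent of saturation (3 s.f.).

51.3 % saturation

% saturation = C/C_s × 100 = 4.82/9.39 × 100 = 51.3 %.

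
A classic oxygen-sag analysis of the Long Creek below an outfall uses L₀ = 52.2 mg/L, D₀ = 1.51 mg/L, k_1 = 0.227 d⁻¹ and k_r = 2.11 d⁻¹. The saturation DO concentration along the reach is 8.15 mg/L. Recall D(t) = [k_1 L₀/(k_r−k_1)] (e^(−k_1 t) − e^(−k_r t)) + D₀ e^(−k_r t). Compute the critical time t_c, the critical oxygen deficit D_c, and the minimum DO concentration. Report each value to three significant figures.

t_c = [1/(k_r−k_1)] ln[(k_r/k_1)(1 − D₀(k_r−k_1)/(k_1 L₀))]
= [1/(2.11−0.227)] ln[(2.11/0.227)(1 − 1.51×1.883/(0.227×52.2))]
= (1/1.883) ln[9.295 × 0.7600] = 0.5311 × ln(7.065) = 0.5311 × 1.955 = 1.038 d.
L(t_c) = L₀ e^(−k_1 t_c) = 52.2 × 0.7900 = 41.24 mg/L, and at the critical point k_r D_c = k_1 L, so D_c = (0.227/2.11) × 41.24 = 4.437 mg/L.
Minimum DO = C_s − D_c = 8.15 − 4.437 = 3.713 mg/L.

t_c ≈ 1.04 d; D_c ≈ 4.44 mg/L; min DO ≈ 3.71 mg/L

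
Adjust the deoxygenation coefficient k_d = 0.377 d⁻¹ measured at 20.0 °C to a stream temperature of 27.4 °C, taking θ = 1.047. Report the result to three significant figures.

k_d(T₂) = k_d(T₁) · θ^(T₂−T₁) = 0.377 × 1.047^(27.4−20.0)
= 0.377 × 1.047^7.40 = 0.377 × 1.405 = 0.5296 d⁻¹.

k_d ≈ 0.530 d⁻¹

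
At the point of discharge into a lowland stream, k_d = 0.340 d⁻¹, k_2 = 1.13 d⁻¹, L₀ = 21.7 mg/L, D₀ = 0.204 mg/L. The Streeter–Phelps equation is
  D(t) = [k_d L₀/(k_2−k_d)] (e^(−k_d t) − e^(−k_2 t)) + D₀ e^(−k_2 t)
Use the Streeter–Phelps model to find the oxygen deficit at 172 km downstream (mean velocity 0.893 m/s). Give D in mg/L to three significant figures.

D ≈ 3.64 mg/L

Travel time t = x/v = 172 km / (0.893 m/s) = 172000 m / 0.893 m/s = 192600 s = 2.229 d.
k_d L₀/(k_2−k_d) = 0.340×21.7/(1.13−0.340) = 7.378/0.7900 = 9.339 mg/L.
e^(−k_d t) = e^(−0.340×2.229) = 0.4686; e^(−k_2 t) = e^(−1.13×2.229) = 0.08053.
D = 9.339 × (0.4686 − 0.08053) + 0.204 × 0.08053 = 3.624 + 0.01643 = 3.641 mg/L.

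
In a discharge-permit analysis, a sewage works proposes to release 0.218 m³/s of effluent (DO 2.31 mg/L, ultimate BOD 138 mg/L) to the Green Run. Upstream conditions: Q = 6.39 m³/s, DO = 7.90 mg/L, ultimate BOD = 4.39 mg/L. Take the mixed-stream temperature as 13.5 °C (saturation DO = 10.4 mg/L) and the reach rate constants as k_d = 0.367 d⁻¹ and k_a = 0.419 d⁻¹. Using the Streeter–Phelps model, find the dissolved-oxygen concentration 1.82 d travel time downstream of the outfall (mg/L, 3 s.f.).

DO ≈ 6.27 mg/L

Mixed DO = (6.39×7.90 + 0.218×2.31)/(6.39+0.218) = 50.98/6.608 = 7.716 mg/L.
Mixed L₀ = (6.39×4.39 + 0.218×138)/(6.608) = 58.14/6.608 = 8.798 mg/L.
Initial deficit D₀ = C_s − DO₀ = 10.4 − 7.716 = 2.684 mg/L.
D(1.82) = [0.367×8.798/(0.419−0.367)](e^(−0.367×1.82) − e^(−0.419×1.82)) + 2.684 e^(−0.419×1.82)
= 62.09 × (0.5128 − 0.4665) + 2.684 × 0.4665 = 4.127 mg/L.
DO = 10.4 − 4.127 = 6.273 mg/L.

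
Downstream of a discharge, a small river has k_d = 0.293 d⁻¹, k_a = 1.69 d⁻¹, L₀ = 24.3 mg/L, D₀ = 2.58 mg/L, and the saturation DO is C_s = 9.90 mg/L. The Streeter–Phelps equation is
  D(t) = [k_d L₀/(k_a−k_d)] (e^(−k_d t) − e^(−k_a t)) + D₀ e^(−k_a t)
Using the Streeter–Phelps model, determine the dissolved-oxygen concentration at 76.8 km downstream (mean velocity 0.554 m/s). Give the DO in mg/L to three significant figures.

Travel time t = x/v = 76.8 km / (0.554 m/s) = 76800 m / 0.554 m/s = 138600 s = 1.604 d.
k_d L₀/(k_a−k_d) = 0.293×24.3/(1.69−0.293) = 7.120/1.397 = 5.097 mg/L.
e^(−k_d t) = e^(−0.293×1.604) = 0.6249; e^(−k_a t) = e^(−1.69×1.604) = 0.06643.
D = 5.097 × (0.6249 − 0.06643) + 2.58 × 0.06643 = 2.846 + 0.1714 = 3.018 mg/L.
DO = C_s − D = 9.90 − 3.018 = 6.882 mg/L.

DO ≈ 6.88 mg/L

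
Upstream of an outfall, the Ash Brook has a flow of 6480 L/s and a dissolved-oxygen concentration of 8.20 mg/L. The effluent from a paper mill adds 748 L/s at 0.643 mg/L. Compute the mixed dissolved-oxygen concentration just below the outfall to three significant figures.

Flow-weighted mixing: C = (Q_r C_r + Q_w C_w)/(Q_r + Q_w)
= (6480×8.20 + 748×0.643)/(6480 + 748) = 53620/7228 = 7.418 mg/L.

7.42 mg/L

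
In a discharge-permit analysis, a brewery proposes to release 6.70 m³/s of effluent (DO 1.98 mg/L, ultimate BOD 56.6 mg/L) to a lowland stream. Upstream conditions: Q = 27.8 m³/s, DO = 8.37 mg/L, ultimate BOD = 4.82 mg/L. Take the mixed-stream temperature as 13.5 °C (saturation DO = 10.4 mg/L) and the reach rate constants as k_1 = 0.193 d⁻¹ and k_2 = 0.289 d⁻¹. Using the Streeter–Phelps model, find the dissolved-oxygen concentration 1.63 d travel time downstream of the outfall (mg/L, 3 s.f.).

DO ≈ 5.20 mg/L

Mixed DO = (27.8×8.37 + 6.70×1.98)/(27.8+6.70) = 246.0/34.50 = 7.129 mg/L.
Mixed L₀ = (27.8×4.82 + 6.70×56.6)/(34.50) = 513.2/34.50 = 14.88 mg/L.
Initial deficit D₀ = C_s − DO₀ = 10.4 − 7.129 = 3.271 mg/L.
D(1.63) = [0.193×14.88/(0.289−0.193)](e^(−0.193×1.63) − e^(−0.289×1.63)) + 3.271 e^(−0.289×1.63)
= 29.91 × (0.7301 − 0.6243) + 3.271 × 0.6243 = 5.205 mg/L.
DO = 10.4 − 5.205 = 5.195 mg/L.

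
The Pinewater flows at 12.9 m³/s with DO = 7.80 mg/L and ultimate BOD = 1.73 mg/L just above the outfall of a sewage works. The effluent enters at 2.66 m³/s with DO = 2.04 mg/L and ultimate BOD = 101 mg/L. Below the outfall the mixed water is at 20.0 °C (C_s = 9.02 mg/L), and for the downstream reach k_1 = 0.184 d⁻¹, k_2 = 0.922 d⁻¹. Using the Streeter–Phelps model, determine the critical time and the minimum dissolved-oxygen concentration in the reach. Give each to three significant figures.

Mixed DO = (12.9×7.80 + 2.66×2.04)/(12.9+2.66) = 106.0/15.56 = 6.815 mg/L.
Mixed L₀ = (12.9×1.73 + 2.66×101)/(15.56) = 291.0/15.56 = 18.70 mg/L.
Initial deficit D₀ = C_s − DO₀ = 9.02 − 6.815 = 2.205 mg/L.
t_c = (1/0.7380) ln[(0.922/0.184)(1 − 2.205×0.7380/(0.184×18.70))] = 1.355 × ln(2.641) = 1.316 d.
D_c = (0.184/0.922) × 18.70 × e^(−0.184×1.316) = 0.1996 × 18.70 × 0.7849 = 2.929 mg/L.
Minimum DO = 9.02 − 2.929 = 6.091 mg/L.

t_c ≈ 1.32 d; minimum DO ≈ 6.09 mg/L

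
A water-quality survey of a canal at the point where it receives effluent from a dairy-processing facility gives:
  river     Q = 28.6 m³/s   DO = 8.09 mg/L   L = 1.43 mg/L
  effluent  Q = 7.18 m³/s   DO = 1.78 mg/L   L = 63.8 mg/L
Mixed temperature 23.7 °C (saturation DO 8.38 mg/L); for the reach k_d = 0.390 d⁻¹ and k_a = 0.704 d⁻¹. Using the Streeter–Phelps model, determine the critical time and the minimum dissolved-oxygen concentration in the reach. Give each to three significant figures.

Mixed DO = (28.6×8.09 + 7.18×1.78)/(28.6+7.18) = 244.2/35.78 = 6.824 mg/L.
Mixed L₀ = (28.6×1.43 + 7.18×63.8)/(35.78) = 499.0/35.78 = 13.95 mg/L.
Initial deficit D₀ = C_s − DO₀ = 8.38 − 6.824 = 1.556 mg/L.
t_c = (1/0.3140) ln[(0.704/0.390)(1 − 1.556×0.3140/(0.390×13.95))] = 3.185 × ln(1.643) = 1.581 d.
D_c = (0.390/0.704) × 13.95 × e^(−0.390×1.581) = 0.5540 × 13.95 × 0.5397 = 4.170 mg/L.
Minimum DO = 8.38 − 4.170 = 4.210 mg/L.

t_c ≈ 1.58 d; minimum DO ≈ 4.21 mg/L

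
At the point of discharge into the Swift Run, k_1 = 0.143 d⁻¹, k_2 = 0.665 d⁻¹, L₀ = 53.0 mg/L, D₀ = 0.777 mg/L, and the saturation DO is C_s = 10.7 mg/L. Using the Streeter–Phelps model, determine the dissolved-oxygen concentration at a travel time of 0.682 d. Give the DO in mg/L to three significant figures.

k_1 L₀/(k_2−k_1) = 0.143×53.0/(0.665−0.143) = 7.579/0.5220 = 14.52 mg/L.
e^(−k_1 t) = e^(−0.143×0.6820) = 0.9071; e^(−k_2 t) = e^(−0.665×0.6820) = 0.6354.
D = 14.52 × (0.9071 − 0.6354) + 0.777 × 0.6354 = 3.945 + 0.4937 = 4.439 mg/L.
DO = C_s − D = 10.7 − 4.439 = 6.261 mg/L.

DO ≈ 6.26 mg/L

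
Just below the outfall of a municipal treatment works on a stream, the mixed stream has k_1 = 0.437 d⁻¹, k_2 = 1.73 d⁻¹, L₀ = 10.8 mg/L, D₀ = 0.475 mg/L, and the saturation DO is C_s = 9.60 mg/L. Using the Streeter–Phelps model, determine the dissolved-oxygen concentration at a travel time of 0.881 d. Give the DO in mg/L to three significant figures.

DO ≈ 7.81 mg/L

k_1 L₀/(k_2−k_1) = 0.437×10.8/(1.73−0.437) = 4.720/1.293 = 3.650 mg/L.
e^(−k_1 t) = e^(−0.437×0.8810) = 0.6805; e^(−k_2 t) = e^(−1.73×0.8810) = 0.2178.
D = 3.650 × (0.6805 − 0.2178) + 0.475 × 0.2178 = 1.689 + 0.1035 = 1.792 mg/L.
DO = C_s − D = 9.60 − 1.792 = 7.808 mg/L.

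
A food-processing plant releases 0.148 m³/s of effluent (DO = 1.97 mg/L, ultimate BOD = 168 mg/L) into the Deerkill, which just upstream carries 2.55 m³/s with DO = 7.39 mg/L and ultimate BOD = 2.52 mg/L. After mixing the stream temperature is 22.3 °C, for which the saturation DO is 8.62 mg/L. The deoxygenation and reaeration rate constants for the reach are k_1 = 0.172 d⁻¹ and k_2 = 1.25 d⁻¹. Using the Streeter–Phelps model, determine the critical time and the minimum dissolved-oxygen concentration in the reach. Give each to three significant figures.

Mixed DO = (2.55×7.39 + 0.148×1.97)/(2.55+0.148) = 19.14/2.698 = 7.093 mg/L.
Mixed L₀ = (2.55×2.52 + 0.148×168)/(2.698) = 31.29/2.698 = 11.60 mg/L.
Initial deficit D₀ = C_s − DO₀ = 8.62 − 7.093 = 1.527 mg/L.
t_c = (1/1.078) ln[(1.25/0.172)(1 − 1.527×1.078/(0.172×11.60))] = 0.9276 × ln(1.269) = 0.2210 d.
D_c = (0.172/1.25) × 11.60 × e^(−0.172×0.2210) = 0.1376 × 11.60 × 0.9627 = 1.536 mg/L.
Minimum DO = 8.62 − 1.536 = 7.084 mg/L.

t_c ≈ 0.221 d; minimum DO ≈ 7.08 mg/L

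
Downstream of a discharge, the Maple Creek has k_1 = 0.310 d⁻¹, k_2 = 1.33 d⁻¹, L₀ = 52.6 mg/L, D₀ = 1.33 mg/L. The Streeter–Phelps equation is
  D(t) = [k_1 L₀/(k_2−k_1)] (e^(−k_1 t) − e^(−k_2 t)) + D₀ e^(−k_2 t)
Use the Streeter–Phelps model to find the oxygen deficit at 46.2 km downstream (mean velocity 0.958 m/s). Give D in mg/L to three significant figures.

D ≈ 6.47 mg/L

Travel time t = x/v = 46.2 km / (0.958 m/s) = 46200 m / 0.958 m/s = 48230 s = 0.5582 d.
k_1 L₀/(k_2−k_1) = 0.310×52.6/(1.33−0.310) = 16.31/1.020 = 15.99 mg/L.
e^(−k_1 t) = e^(−0.310×0.5582) = 0.8411; e^(−k_2 t) = e^(−1.33×0.5582) = 0.4760.
D = 15.99 × (0.8411 − 0.4760) + 1.33 × 0.4760 = 5.837 + 0.6331 = 6.470 mg/L.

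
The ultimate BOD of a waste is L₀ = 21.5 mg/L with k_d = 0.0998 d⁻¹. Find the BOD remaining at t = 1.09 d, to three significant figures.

L_t = L₀ e^(−k_d t) = 21.5 × e^(−0.0998×1.09) = 21.5 × 0.8969 = 19.28 mg/L.

L ≈ 19.3 mg/L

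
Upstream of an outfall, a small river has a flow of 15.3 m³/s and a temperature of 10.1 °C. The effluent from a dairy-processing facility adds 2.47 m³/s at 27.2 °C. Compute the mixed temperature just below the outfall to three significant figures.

12.5 °C

Flow-weighted mixing: C = (Q_r C_r + Q_w C_w)/(Q_r + Q_w)
= (15.3×10.1 + 2.47×27.2)/(15.3 + 2.47) = 221.7/17.77 = 12.48 °C.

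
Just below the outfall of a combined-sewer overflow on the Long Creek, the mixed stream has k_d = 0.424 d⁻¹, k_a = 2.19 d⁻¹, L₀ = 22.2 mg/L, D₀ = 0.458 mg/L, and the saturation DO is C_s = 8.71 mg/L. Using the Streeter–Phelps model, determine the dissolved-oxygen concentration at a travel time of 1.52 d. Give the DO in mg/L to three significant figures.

k_d L₀/(k_a−k_d) = 0.424×22.2/(2.19−0.424) = 9.413/1.766 = 5.330 mg/L.
e^(−k_d t) = e^(−0.424×1.520) = 0.5249; e^(−k_a t) = e^(−2.19×1.520) = 0.03584.
D = 5.330 × (0.5249 − 0.03584) + 0.458 × 0.03584 = 2.607 + 0.01641 = 2.623 mg/L.
DO = C_s − D = 8.71 − 2.623 = 6.087 mg/L.

DO ≈ 6.09 mg/L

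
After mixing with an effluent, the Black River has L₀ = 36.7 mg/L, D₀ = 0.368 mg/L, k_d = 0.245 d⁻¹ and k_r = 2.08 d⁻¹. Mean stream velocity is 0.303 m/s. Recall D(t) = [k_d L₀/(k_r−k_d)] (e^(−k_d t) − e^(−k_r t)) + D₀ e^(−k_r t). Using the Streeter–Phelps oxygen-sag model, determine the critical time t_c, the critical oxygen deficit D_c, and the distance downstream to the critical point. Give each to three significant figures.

t_c ≈ 1.12 d; D_c ≈ 3.28 mg/L; x_c ≈ 29.4 km

At the critical point dD/dt = 0, so k_d L₀ e^(−k_d t) = k_r D. Substituting D(t) from the Streeter–Phelps equation and solving for t gives
t_c = ln[(k_r/k_d)(1 − D₀(k_r−k_d)/(k_d L₀))] / (k_r−k_d).
Here k_r−k_d = 1.835 d⁻¹ and 1 − D₀(k_r−k_d)/(k_d L₀) = 1 − 0.368×1.835/(0.245×36.7) = 0.9249, so
t_c = ln(8.490 × 0.9249) / 1.835 = 2.061 / 1.835 = 1.123 d.
D_c = (k_d/k_r) L₀ e^(−k_d t_c) = (0.245/2.08) × 36.7 × e^(−0.245×1.123) = 0.1178 × 36.7 × 0.7595 = 3.283 mg/L.
x_c = v t_c = 0.303 m/s × 1.123 d × 86400 s/d = 29400 m ≈ 29.4 km.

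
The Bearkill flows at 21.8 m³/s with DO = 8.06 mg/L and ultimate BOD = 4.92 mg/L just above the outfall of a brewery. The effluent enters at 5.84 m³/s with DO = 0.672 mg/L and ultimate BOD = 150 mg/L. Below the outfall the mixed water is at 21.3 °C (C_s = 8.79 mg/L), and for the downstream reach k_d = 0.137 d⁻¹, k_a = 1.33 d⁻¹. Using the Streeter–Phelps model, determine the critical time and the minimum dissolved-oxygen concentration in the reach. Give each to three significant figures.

Mixed DO = (21.8×8.06 + 5.84×0.672)/(21.8+5.84) = 179.6/27.64 = 6.499 mg/L.
Mixed L₀ = (21.8×4.92 + 5.84×150)/(27.64) = 983.3/27.64 = 35.57 mg/L.
Initial deficit D₀ = C_s − DO₀ = 8.79 − 6.499 = 2.291 mg/L.
t_c = (1/1.193) ln[(1.33/0.137)(1 − 2.291×1.193/(0.137×35.57))] = 0.8382 × ln(4.264) = 1.216 d.
D_c = (0.137/1.33) × 35.57 × e^(−0.137×1.216) = 0.1030 × 35.57 × 0.8466 = 3.102 mg/L.
Minimum DO = 8.79 − 3.102 = 5.688 mg/L.

t_c ≈ 1.22 d; minimum DO ≈ 5.69 mg/L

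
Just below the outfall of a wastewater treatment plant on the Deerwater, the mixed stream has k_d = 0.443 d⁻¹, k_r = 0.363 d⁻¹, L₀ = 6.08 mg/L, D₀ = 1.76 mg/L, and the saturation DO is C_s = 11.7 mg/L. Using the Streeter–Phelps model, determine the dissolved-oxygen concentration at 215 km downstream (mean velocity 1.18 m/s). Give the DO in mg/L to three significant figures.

DO ≈ 8.45 mg/L

Travel time t = x/v = 215 km / (1.18 m/s) = 215000 m / 1.18 m/s = 182200 s = 2.109 d.
k_d L₀/(k_r−k_d) = 0.443×6.08/(0.363−0.443) = 2.693/-0.08000 = -33.67 mg/L.
e^(−k_d t) = e^(−0.443×2.109) = 0.3929; e^(−k_r t) = e^(−0.363×2.109) = 0.4651.
D = -33.67 × (0.3929 − 0.4651) + 1.76 × 0.4651 = 2.431 + 0.8186 = 3.250 mg/L.
DO = C_s − D = 11.7 − 3.250 = 8.450 mg/L.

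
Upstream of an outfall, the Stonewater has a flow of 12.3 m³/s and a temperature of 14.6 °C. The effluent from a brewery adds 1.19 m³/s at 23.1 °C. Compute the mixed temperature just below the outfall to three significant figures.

15.3 °C

Flow-weighted mixing: C = (Q_r C_r + Q_w C_w)/(Q_r + Q_w)
= (12.3×14.6 + 1.19×23.1)/(12.3 + 1.19) = 207.1/13.49 = 15.35 °C.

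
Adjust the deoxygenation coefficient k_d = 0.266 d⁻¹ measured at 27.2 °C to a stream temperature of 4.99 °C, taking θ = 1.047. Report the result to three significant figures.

k_d ≈ 0.0959 d⁻¹

k_d(T₂) = k_d(T₁) · θ^(T₂−T₁) = 0.266 × 1.047^(4.99−27.2)
= 0.266 × 1.047^-22.2 = 0.266 × 0.3606 = 0.09591 d⁻¹.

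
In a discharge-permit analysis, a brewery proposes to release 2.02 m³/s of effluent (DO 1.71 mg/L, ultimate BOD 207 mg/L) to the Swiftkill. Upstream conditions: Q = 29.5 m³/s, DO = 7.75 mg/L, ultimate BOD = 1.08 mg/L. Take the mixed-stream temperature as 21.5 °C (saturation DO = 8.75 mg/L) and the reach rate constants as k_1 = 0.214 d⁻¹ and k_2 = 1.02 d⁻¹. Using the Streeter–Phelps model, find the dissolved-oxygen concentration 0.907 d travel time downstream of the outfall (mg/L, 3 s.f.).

Mixed DO = (29.5×7.75 + 2.02×1.71)/(29.5+2.02) = 232.1/31.52 = 7.363 mg/L.
Mixed L₀ = (29.5×1.08 + 2.02×207)/(31.52) = 450.0/31.52 = 14.28 mg/L.
Initial deficit D₀ = C_s − DO₀ = 8.75 − 7.363 = 1.387 mg/L.
D(0.907) = [0.214×14.28/(1.02−0.214)](e^(−0.214×0.907) − e^(−1.02×0.907)) + 1.387 e^(−1.02×0.907)
= 3.791 × (0.8236 − 0.3965) + 1.387 × 0.3965 = 2.169 mg/L.
DO = 8.75 − 2.169 = 6.581 mg/L.

DO ≈ 6.58 mg/L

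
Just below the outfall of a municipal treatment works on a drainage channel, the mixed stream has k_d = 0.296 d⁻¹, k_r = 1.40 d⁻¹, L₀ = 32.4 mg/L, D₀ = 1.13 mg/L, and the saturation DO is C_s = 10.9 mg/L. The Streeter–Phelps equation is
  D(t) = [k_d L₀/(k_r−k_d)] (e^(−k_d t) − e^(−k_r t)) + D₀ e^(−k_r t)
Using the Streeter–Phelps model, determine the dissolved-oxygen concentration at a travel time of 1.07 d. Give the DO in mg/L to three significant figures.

DO ≈ 6.26 mg/L

k_d L₀/(k_r−k_d) = 0.296×32.4/(1.40−0.296) = 9.590/1.104 = 8.687 mg/L.
e^(−k_d t) = e^(−0.296×1.070) = 0.7285; e^(−k_r t) = e^(−1.40×1.070) = 0.2236.
D = 8.687 × (0.7285 − 0.2236) + 1.13 × 0.2236 = 4.387 + 0.2526 = 4.639 mg/L.
DO = C_s − D = 10.9 − 4.639 = 6.261 mg/L.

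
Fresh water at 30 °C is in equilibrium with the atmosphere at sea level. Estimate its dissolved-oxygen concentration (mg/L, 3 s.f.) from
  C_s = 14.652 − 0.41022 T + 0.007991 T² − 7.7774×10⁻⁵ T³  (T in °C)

C_s ≈ 7.44 mg/L

C_s = 14.652 − 0.41022×30 + 0.007991×30² − 7.7774×10⁻⁵×30³ = 7.437 mg/L.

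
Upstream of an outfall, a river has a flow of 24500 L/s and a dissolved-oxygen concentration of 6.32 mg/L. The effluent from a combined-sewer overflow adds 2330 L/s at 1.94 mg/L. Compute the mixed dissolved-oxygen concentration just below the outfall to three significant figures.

Flow-weighted mixing: C = (Q_r C_r + Q_w C_w)/(Q_r + Q_w)
= (24500×6.32 + 2330×1.94)/(24500 + 2330) = 159400/26830 = 5.940 mg/L.

5.94 mg/L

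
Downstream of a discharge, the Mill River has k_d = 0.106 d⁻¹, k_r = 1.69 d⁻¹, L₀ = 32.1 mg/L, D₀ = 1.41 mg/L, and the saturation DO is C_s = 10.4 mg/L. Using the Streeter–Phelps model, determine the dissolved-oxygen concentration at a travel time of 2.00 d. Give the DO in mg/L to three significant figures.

k_d L₀/(k_r−k_d) = 0.106×32.1/(1.69−0.106) = 3.403/1.584 = 2.148 mg/L.
e^(−k_d t) = e^(−0.106×2.000) = 0.8090; e^(−k_r t) = e^(−1.69×2.000) = 0.03405.
D = 2.148 × (0.8090 − 0.03405) + 1.41 × 0.03405 = 1.665 + 0.04801 = 1.713 mg/L.
DO = C_s − D = 10.4 − 1.713 = 8.687 mg/L.

DO ≈ 8.69 mg/L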